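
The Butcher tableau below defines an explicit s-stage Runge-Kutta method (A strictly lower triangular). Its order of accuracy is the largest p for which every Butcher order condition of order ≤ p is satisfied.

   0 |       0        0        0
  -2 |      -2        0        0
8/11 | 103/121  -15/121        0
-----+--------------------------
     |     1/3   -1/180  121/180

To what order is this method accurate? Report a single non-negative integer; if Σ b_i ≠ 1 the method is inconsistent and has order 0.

b = (1/3, -1/180, 121/180)
c = (0, -2, 8/11)
Ac = (0, 0, 30/121)
Σ b_i: 1/3·1 + (-1/180)·1 + 121/180·1 = 1 ✓
b·c: (-1/180)·(-2) + 121/180·8/11 = 1/2 ✓
b·c²: (-1/180)·4 + 121/180·64/121 = 1/3 ✓
b·Ac: 121/180·30/121 = 1/6 ✓; 3 stages ⇒ order 3.

3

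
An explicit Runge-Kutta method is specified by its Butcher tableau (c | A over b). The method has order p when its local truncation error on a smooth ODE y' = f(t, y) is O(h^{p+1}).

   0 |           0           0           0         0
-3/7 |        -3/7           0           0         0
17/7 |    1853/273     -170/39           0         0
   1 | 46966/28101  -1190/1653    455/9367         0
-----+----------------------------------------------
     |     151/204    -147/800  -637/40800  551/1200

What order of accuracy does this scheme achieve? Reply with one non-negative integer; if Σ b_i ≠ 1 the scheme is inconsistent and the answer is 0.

b = (151/204, -147/800, -637/40800, 551/1200)
c = (0, -3/7, 17/7, 1)
Ac = (0, 0, 170/91, 235/551)
Σ b_i: 151/204·1 + (-147/800)·1 + (-637/40800)·1 + 551/1200·1 = 1 ✓
b·c: (-147/800)·(-3/7) + (-637/40800)·17/7 + 551/1200·1 = 1/2 ✓
b·c²: (-147/800)·9/49 + (-637/40800)·289/49 + 551/1200·1 = 1/3 ✓
b·Ac: (-637/40800)·170/91 + 551/1200·235/551 = 1/6 ✓
b·c³: (-147/800)·(-27/343) + (-637/40800)·4913/343 + 551/1200·1 = 1/4 ✓
b·(c∘Ac): (-637/40800)·2890/637 + 551/1200·235/551 = 1/8 ✓
b·Ac²: (-637/40800)·(-510/637) + 551/1200·85/551 = 1/12 ✓
b·A²c: 551/1200·50/551 = 1/24 ✓; 4 stages ⇒ order 4.

4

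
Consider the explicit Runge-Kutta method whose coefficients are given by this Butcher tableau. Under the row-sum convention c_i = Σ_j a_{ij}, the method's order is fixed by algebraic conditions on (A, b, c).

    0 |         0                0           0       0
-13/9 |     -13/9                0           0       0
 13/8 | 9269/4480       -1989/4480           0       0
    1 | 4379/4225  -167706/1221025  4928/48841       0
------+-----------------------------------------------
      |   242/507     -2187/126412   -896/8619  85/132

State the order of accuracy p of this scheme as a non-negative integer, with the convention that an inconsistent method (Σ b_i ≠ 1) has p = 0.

4

b = (242/507, -2187/126412, -896/8619, 85/132)
c = (0, -13/9, 13/8, 1)
Ac = (0, 0, 2873/4480, 154/425)
Σ b_i: 242/507·1 + (-2187/126412)·1 + (-896/8619)·1 + 85/132·1 = 1 ✓
b·c: (-2187/126412)·(-13/9) + (-896/8619)·13/8 + 85/132·1 = 1/2 ✓
b·c²: (-2187/126412)·169/81 + (-896/8619)·169/64 + 85/132·1 = 1/3 ✓
b·Ac: (-896/8619)·2873/4480 + 85/132·154/425 = 1/6 ✓
b·c³: (-2187/126412)·(-2197/729) + (-896/8619)·2197/512 + 85/132·1 = 1/4 ✓
b·(c∘Ac): (-896/8619)·37349/35840 + 85/132·154/425 = 1/8 ✓
b·Ac²: (-896/8619)·(-37349/40320) + 85/132·(-77/3825) = 1/12 ✓
b·A²c: 85/132·11/170 = 1/24 ✓; 4 stages ⇒ order 4.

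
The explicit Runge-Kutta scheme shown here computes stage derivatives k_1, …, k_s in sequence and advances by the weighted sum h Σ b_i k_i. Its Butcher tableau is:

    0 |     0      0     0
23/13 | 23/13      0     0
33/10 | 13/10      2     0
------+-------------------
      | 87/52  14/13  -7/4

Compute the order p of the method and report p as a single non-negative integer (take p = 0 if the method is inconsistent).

b = (87/52, 14/13, -7/4)
c = (0, 23/13, 33/10)
Ac = (0, 0, 46/13)
Σ b_i: 87/52·1 + 14/13·1 + (-7/4)·1 = 1 ✓
b·c: 14/13·23/13 + (-7/4)·33/10 = -26159/6760 ≠ 1/2 ⇒ order 1.

1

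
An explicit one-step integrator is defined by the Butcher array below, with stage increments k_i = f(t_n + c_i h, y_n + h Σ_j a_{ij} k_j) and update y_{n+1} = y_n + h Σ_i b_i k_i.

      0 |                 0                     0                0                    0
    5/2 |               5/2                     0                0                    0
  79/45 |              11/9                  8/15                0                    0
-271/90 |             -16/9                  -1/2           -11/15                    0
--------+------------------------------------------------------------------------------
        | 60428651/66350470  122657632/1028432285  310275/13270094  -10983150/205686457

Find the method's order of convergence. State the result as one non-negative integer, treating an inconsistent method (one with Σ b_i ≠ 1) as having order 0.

b = (60428651/66350470, 122657632/1028432285, 310275/13270094, -10983150/205686457)
c = (0, 5/2, 79/45, -271/90)
Ac = (0, 0, 4/3, -6851/2700)
Σ b_i: 60428651/66350470·1 + 122657632/1028432285·1 + 310275/13270094·1 + (-10983150/205686457)·1 = 1 ✓
b·c: 122657632/1028432285·5/2 + 310275/13270094·79/45 + (-10983150/205686457)·(-271/90) = 1/2 ✓
b·c²: 122657632/1028432285·25/4 + 310275/13270094·6241/2025 + (-10983150/205686457)·73441/8100 = 1/3 ✓
b·Ac: 310275/13270094·4/3 + (-10983150/205686457)·(-6851/2700) = 1/6 ✓
b·c³: 122657632/1028432285·125/8 + 310275/13270094·493039/91125 + (-10983150/205686457)·(-19902511/729000) = 12353426843/3582925380 ≠ 1/4 ⇒ order 3.
b·(c∘Ac): 310275/13270094·316/135 + (-10983150/205686457)·1856621/243000 = -1265665837/3582925380 ≠ 1/8
b·Ac²: 310275/13270094·10/3 + (-10983150/205686457)·(-1308583/243000) = 40595257781/111070686780 ≠ 1/12
b·A²c: (-10983150/205686457)·(-44/45) = 10739080/205686457 ≠ 1/24

3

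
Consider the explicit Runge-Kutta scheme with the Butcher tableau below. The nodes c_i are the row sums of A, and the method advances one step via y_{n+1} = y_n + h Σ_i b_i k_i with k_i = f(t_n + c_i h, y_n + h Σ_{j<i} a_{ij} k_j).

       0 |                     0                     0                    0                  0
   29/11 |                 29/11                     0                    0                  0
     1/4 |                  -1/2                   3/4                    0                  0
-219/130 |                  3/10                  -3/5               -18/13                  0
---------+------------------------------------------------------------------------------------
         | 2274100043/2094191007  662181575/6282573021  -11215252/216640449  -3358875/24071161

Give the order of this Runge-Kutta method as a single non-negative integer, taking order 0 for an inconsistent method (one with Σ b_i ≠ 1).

3

b = (2274100043/2094191007, 662181575/6282573021, -11215252/216640449, -3358875/24071161)
c = (0, 29/11, 1/4, -219/130)
Ac = (0, 0, 87/44, -2757/1430)
Σ b_i: 2274100043/2094191007·1 + 662181575/6282573021·1 + (-11215252/216640449)·1 + (-3358875/24071161)·1 = 1 ✓
b·c: 662181575/6282573021·29/11 + (-11215252/216640449)·1/4 + (-3358875/24071161)·(-219/130) = 1/2 ✓
b·c²: 662181575/6282573021·841/121 + (-11215252/216640449)·1/16 + (-3358875/24071161)·47961/16900 = 1/3 ✓
b·Ac: (-11215252/216640449)·87/44 + (-3358875/24071161)·(-2757/1430) = 1/6 ✓
b·c³: 662181575/6282573021·24389/1331 + (-11215252/216640449)·1/64 + (-3358875/24071161)·(-10503459/2197000) = 429191850193/165224449104 ≠ 1/4 ⇒ order 3.
b·(c∘Ac): (-11215252/216640449)·87/176 + (-3358875/24071161)·603783/185900 = -380333258/794348313 ≠ 1/8
b·Ac²: (-11215252/216640449)·2523/484 + (-3358875/24071161)·(-267837/62920) = 2059761551/6354786504 ≠ 1/12
b·A²c: (-3358875/24071161)·(-783/286) = 202307625/529565542 ≠ 1/24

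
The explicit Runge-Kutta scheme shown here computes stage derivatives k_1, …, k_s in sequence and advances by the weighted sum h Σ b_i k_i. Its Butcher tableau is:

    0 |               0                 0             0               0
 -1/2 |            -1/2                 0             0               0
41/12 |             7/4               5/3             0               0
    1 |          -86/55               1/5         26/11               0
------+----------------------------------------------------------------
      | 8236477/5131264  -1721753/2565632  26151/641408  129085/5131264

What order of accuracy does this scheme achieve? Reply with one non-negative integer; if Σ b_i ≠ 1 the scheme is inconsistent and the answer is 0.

3

b = (8236477/5131264, -1721753/2565632, 26151/641408, 129085/5131264)
c = (0, -1/2, 41/12, 1)
Ac = (0, 0, -5/6, 1316/165)
Σ b_i: 8236477/5131264·1 + (-1721753/2565632)·1 + 26151/641408·1 + 129085/5131264·1 = 1 ✓
b·c: (-1721753/2565632)·(-1/2) + 26151/641408·41/12 + 129085/5131264·1 = 1/2 ✓
b·c²: (-1721753/2565632)·1/4 + 26151/641408·1681/144 + 129085/5131264·1 = 1/3 ✓
b·Ac: 26151/641408·(-5/6) + 129085/5131264·1316/165 = 1/6 ✓
b·c³: (-1721753/2565632)·(-1/8) + 26151/641408·68921/1728 + 129085/5131264·1 = 641070031/369451008 ≠ 1/4 ⇒ order 3.
b·(c∘Ac): 26151/641408·(-205/72) + 129085/5131264·1316/165 = 433889/5131264 ≠ 1/8
b·Ac²: 26151/641408·5/12 + 129085/5131264·109463/3960 = 263185901/369451008 ≠ 1/12
b·A²c: 129085/5131264·(-65/33) = -762775/15393792 ≠ 1/24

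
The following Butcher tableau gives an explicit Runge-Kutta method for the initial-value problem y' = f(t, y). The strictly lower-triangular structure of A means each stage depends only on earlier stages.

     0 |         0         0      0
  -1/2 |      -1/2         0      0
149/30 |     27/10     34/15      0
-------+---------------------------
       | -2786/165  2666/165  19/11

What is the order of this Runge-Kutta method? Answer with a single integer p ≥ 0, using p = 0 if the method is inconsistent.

2

b = (-2786/165, 2666/165, 19/11)
c = (0, -1/2, 149/30)
Ac = (0, 0, -17/15)
Σ b_i: (-2786/165)·1 + 2666/165·1 + 19/11·1 = 1 ✓
b·c: 2666/165·(-1/2) + 19/11·149/30 = 1/2 ✓
b·c²: 2666/165·1/4 + 19/11·22201/900 = 461809/9900 ≠ 1/3 ⇒ order 2.
b·Ac: 19/11·(-17/15) = -323/165 ≠ 1/6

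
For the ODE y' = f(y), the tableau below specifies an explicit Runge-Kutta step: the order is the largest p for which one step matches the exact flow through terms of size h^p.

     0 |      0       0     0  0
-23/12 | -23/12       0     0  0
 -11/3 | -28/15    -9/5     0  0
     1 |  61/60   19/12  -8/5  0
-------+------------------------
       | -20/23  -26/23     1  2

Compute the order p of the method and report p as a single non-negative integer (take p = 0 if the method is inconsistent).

2

b = (-20/23, -26/23, 1, 2)
c = (0, -23/12, -11/3, 1)
Ac = (0, 0, 69/20, 2039/720)
Σ b_i: (-20/23)·1 + (-26/23)·1 + 1·1 + 2·1 = 1 ✓
b·c: (-26/23)·(-23/12) + 1·(-11/3) + 2·1 = 1/2 ✓
b·c²: (-26/23)·529/144 + 1·121/9 + 2·1 = 271/24 ≠ 1/3 ⇒ order 2.
b·Ac: 1·69/20 + 2·2039/720 = 3281/360 ≠ 1/6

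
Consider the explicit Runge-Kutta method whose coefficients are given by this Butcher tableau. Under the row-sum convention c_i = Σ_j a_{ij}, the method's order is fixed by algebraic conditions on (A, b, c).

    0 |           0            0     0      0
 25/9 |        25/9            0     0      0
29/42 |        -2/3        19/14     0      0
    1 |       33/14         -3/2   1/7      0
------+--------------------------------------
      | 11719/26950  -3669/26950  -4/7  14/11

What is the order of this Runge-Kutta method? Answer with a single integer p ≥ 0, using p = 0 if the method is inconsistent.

2

b = (11719/26950, -3669/26950, -4/7, 14/11)
c = (0, 25/9, 29/42, 1)
Ac = (0, 0, 475/126, -598/147)
Σ b_i: 11719/26950·1 + (-3669/26950)·1 + (-4/7)·1 + 14/11·1 = 1 ✓
b·c: (-3669/26950)·25/9 + (-4/7)·29/42 + 14/11·1 = 1/2 ✓
b·c²: (-3669/26950)·625/81 + (-4/7)·841/1764 + 14/11·1 = -10223/203742 ≠ 1/3 ⇒ order 2.
b·Ac: (-4/7)·475/126 + 14/11·(-598/147) = -35566/4851 ≠ 1/6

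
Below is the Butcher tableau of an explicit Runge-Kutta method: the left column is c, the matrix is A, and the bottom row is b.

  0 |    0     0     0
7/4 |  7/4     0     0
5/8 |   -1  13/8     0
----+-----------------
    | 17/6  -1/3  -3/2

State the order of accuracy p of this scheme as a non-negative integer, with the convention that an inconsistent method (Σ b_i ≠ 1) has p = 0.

1

b = (17/6, -1/3, -3/2)
c = (0, 7/4, 5/8)
Ac = (0, 0, 91/32)
Σ b_i: 17/6·1 + (-1/3)·1 + (-3/2)·1 = 1 ✓
b·c: (-1/3)·7/4 + (-3/2)·5/8 = -73/48 ≠ 1/2 ⇒ order 1.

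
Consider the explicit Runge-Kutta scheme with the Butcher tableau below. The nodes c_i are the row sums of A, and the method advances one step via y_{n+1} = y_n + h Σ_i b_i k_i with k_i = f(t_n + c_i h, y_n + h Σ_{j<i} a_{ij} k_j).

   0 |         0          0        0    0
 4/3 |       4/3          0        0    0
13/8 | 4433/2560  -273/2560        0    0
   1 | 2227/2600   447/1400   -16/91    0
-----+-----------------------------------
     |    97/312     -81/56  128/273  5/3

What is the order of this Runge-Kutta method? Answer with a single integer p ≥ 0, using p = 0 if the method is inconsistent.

b = (97/312, -81/56, 128/273, 5/3)
c = (0, 4/3, 13/8, 1)
Ac = (0, 0, -91/640, 7/50)
Σ b_i: 97/312·1 + (-81/56)·1 + 128/273·1 + 5/3·1 = 1 ✓
b·c: (-81/56)·4/3 + 128/273·13/8 + 5/3·1 = 1/2 ✓
b·c²: (-81/56)·16/9 + 128/273·169/64 + 5/3·1 = 1/3 ✓
b·Ac: 128/273·(-91/640) + 5/3·7/50 = 1/6 ✓
b·c³: (-81/56)·64/27 + 128/273·2197/512 + 5/3·1 = 1/4 ✓
b·(c∘Ac): 128/273·(-1183/5120) + 5/3·7/50 = 1/8 ✓
b·Ac²: 128/273·(-91/480) + 5/3·31/300 = 1/12 ✓
b·A²c: 5/3·1/40 = 1/24 ✓; 4 stages ⇒ order 4.

4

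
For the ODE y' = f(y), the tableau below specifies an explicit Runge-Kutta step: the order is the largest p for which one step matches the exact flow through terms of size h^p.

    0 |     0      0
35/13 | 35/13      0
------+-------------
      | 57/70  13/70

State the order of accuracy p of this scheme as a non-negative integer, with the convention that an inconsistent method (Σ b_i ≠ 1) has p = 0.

b = (57/70, 13/70)
c = (0, 35/13)
Σ b_i: 57/70·1 + 13/70·1 = 1 ✓
b·c: 13/70·35/13 = 1/2 ✓; 2 stages ⇒ order 2.

2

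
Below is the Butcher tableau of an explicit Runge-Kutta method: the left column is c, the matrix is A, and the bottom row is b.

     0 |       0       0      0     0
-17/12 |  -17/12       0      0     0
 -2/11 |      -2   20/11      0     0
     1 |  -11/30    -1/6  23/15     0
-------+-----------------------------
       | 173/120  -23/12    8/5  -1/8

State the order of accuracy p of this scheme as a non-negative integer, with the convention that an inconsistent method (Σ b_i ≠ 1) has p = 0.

1

b = (173/120, -23/12, 8/5, -1/8)
c = (0, -17/12, -2/11, 1)
Ac = (0, 0, -85/33, -169/3960)
Σ b_i: 173/120·1 + (-23/12)·1 + 8/5·1 + (-1/8)·1 = 1 ✓
b·c: (-23/12)·(-17/12) + 8/5·(-2/11) + (-1/8)·1 = 18211/7920 ≠ 1/2 ⇒ order 1.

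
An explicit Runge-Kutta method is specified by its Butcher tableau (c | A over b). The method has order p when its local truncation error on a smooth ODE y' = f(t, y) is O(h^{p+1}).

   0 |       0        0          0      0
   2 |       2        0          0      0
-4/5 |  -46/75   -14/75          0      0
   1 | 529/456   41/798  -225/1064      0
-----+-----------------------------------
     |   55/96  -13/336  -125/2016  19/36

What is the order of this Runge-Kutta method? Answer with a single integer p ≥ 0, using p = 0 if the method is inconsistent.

4

b = (55/96, -13/336, -125/2016, 19/36)
c = (0, 2, -4/5, 1)
Ac = (0, 0, -28/75, 31/114)
Σ b_i: 55/96·1 + (-13/336)·1 + (-125/2016)·1 + 19/36·1 = 1 ✓
b·c: (-13/336)·2 + (-125/2016)·(-4/5) + 19/36·1 = 1/2 ✓
b·c²: (-13/336)·4 + (-125/2016)·16/25 + 19/36·1 = 1/3 ✓
b·Ac: (-125/2016)·(-28/75) + 19/36·31/114 = 1/6 ✓
b·c³: (-13/336)·8 + (-125/2016)·(-64/125) + 19/36·1 = 1/4 ✓
b·(c∘Ac): (-125/2016)·112/375 + 19/36·31/114 = 1/8 ✓
b·Ac²: (-125/2016)·(-56/75) + 19/36·4/57 = 1/12 ✓
b·A²c: 19/36·3/38 = 1/24 ✓; 4 stages ⇒ order 4.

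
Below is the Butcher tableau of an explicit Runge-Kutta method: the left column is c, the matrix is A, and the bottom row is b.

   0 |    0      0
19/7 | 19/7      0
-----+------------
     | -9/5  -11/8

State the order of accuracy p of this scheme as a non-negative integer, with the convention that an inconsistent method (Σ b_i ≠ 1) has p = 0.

b = (-9/5, -11/8)
c = (0, 19/7)
Σ b_i: (-9/5)·1 + (-11/8)·1 = -127/40 ≠ 1 ⇒ order 0.

0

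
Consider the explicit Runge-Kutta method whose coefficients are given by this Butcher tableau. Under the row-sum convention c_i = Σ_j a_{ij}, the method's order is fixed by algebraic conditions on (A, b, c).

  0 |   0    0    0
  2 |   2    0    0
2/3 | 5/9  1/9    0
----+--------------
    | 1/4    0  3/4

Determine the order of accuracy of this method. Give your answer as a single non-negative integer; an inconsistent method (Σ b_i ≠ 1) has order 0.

3

b = (1/4, 0, 3/4)
c = (0, 2, 2/3)
Ac = (0, 0, 2/9)
Σ b_i: 1/4·1 + 3/4·1 = 1 ✓
b·c: 3/4·2/3 = 1/2 ✓
b·c²: 3/4·4/9 = 1/3 ✓
b·Ac: 3/4·2/9 = 1/6 ✓; 3 stages ⇒ order 3.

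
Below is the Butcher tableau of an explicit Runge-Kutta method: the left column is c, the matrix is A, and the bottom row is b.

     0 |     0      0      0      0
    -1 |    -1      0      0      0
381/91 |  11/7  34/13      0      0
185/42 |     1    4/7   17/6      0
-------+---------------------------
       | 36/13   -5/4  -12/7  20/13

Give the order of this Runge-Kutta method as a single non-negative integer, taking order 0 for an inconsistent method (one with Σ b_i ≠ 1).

0

b = (36/13, -5/4, -12/7, 20/13)
c = (0, -1, 381/91, 185/42)
Ac = (0, 0, -34/13, 2055/182)
Σ b_i: 36/13·1 + (-5/4)·1 + (-12/7)·1 + 20/13·1 = 489/364 ≠ 1 ⇒ order 0.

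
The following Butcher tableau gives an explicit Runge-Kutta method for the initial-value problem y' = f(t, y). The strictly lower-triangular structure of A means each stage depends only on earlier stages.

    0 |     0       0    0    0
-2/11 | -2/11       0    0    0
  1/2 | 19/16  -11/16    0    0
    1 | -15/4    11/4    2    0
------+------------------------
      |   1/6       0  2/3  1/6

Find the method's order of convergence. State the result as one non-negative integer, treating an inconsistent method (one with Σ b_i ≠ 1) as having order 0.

4

b = (1/6, 0, 2/3, 1/6)
c = (0, -2/11, 1/2, 1)
Ac = (0, 0, 1/8, 1/2)
Σ b_i: 1/6·1 + 2/3·1 + 1/6·1 = 1 ✓
b·c: 2/3·1/2 + 1/6·1 = 1/2 ✓
b·c²: 2/3·1/4 + 1/6·1 = 1/3 ✓
b·Ac: 2/3·1/8 + 1/6·1/2 = 1/6 ✓
b·c³: 2/3·1/8 + 1/6·1 = 1/4 ✓
b·(c∘Ac): 2/3·1/16 + 1/6·1/2 = 1/8 ✓
b·Ac²: 2/3·(-1/44) + 1/6·13/22 = 1/12 ✓
b·A²c: 1/6·1/4 = 1/24 ✓; 4 stages ⇒ order 4.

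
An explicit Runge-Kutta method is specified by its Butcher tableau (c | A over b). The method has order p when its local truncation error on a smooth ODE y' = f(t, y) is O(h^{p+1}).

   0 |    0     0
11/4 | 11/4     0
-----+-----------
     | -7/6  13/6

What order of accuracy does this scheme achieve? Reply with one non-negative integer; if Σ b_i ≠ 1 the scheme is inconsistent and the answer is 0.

b = (-7/6, 13/6)
c = (0, 11/4)
Σ b_i: (-7/6)·1 + 13/6·1 = 1 ✓
b·c: 13/6·11/4 = 143/24 ≠ 1/2 ⇒ order 1.

1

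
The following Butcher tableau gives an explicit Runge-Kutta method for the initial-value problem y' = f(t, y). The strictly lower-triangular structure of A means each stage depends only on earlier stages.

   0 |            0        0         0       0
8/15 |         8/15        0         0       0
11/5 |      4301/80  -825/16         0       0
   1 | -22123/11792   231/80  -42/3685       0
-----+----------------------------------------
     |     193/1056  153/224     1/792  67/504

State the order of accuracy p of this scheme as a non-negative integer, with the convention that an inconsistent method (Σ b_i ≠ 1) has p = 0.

4

b = (193/1056, 153/224, 1/792, 67/504)
c = (0, 8/15, 11/5, 1)
Ac = (0, 0, -55/2, 203/134)
Σ b_i: 193/1056·1 + 153/224·1 + 1/792·1 + 67/504·1 = 1 ✓
b·c: 153/224·8/15 + 1/792·11/5 + 67/504·1 = 1/2 ✓
b·c²: 153/224·64/225 + 1/792·121/25 + 67/504·1 = 1/3 ✓
b·Ac: 1/792·(-55/2) + 67/504·203/134 = 1/6 ✓
b·c³: 153/224·512/3375 + 1/792·1331/125 + 67/504·1 = 1/4 ✓
b·(c∘Ac): 1/792·(-121/2) + 67/504·203/134 = 1/8 ✓
b·Ac²: 1/792·(-44/3) + 67/504·154/201 = 1/12 ✓
b·A²c: 67/504·21/67 = 1/24 ✓; 4 stages ⇒ order 4.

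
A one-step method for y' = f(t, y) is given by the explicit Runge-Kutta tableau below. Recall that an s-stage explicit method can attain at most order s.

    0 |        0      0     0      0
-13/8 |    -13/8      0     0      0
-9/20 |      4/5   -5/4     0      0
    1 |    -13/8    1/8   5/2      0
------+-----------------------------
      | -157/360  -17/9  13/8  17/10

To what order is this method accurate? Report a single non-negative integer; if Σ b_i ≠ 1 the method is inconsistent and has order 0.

1

b = (-157/360, -17/9, 13/8, 17/10)
c = (0, -13/8, -9/20, 1)
Ac = (0, 0, 65/32, -85/64)
Σ b_i: (-157/360)·1 + (-17/9)·1 + 13/8·1 + 17/10·1 = 1 ✓
b·c: (-17/9)·(-13/8) + 13/8·(-9/20) + 17/10·1 = 1163/288 ≠ 1/2 ⇒ order 1.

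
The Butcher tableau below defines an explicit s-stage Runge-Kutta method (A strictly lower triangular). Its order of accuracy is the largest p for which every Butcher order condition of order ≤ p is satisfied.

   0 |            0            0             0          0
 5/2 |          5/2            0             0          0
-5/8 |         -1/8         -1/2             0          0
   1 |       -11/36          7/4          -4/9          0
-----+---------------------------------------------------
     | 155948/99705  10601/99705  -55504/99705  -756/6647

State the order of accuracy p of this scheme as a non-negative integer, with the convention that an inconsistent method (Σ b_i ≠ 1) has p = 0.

3

b = (155948/99705, 10601/99705, -55504/99705, -756/6647)
c = (0, 5/2, -5/8, 1)
Ac = (0, 0, -5/4, 335/72)
Σ b_i: 155948/99705·1 + 10601/99705·1 + (-55504/99705)·1 + (-756/6647)·1 = 1 ✓
b·c: 10601/99705·5/2 + (-55504/99705)·(-5/8) + (-756/6647)·1 = 1/2 ✓
b·c²: 10601/99705·25/4 + (-55504/99705)·25/64 + (-756/6647)·1 = 1/3 ✓
b·Ac: (-55504/99705)·(-5/4) + (-756/6647)·335/72 = 1/6 ✓
b·c³: 10601/99705·125/8 + (-55504/99705)·(-125/512) + (-756/6647)·1 = 358083/212704 ≠ 1/4 ⇒ order 3.
b·(c∘Ac): (-55504/99705)·25/32 + (-756/6647)·335/72 = -19225/19941 ≠ 1/8
b·Ac²: (-55504/99705)·(-25/8) + (-756/6647)·775/72 = 20555/39882 ≠ 1/12
b·A²c: (-756/6647)·5/9 = -420/6647 ≠ 1/24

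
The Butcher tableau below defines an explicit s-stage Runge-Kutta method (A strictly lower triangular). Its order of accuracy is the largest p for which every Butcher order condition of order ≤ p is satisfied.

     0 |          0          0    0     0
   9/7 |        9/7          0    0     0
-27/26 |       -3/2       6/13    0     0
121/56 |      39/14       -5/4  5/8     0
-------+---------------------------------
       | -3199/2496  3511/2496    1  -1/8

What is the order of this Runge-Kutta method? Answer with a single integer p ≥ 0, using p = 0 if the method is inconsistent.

2

b = (-3199/2496, 3511/2496, 1, -1/8)
c = (0, 9/7, -27/26, 121/56)
Ac = (0, 0, 54/91, -3285/1456)
Σ b_i: (-3199/2496)·1 + 3511/2496·1 + 1·1 + (-1/8)·1 = 1 ✓
b·c: 3511/2496·9/7 + 1·(-27/26) + (-1/8)·121/56 = 1/2 ✓
b·c²: 3511/2496·81/49 + 1·729/676 + (-1/8)·14641/3136 = 1708121/605696 ≠ 1/3 ⇒ order 2.
b·Ac: 1·54/91 + (-1/8)·(-3285/1456) = 10197/11648 ≠ 1/6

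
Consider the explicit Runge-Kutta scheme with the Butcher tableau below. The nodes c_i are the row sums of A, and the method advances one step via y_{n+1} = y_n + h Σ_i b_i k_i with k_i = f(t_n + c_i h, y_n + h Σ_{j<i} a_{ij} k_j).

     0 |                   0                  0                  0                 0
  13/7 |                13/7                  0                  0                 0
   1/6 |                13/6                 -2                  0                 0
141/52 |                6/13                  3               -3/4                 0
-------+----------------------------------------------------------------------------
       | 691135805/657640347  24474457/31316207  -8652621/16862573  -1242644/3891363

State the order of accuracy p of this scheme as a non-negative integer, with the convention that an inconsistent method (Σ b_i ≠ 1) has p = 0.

b = (691135805/657640347, 24474457/31316207, -8652621/16862573, -1242644/3891363)
c = (0, 13/7, 1/6, 141/52)
Ac = (0, 0, -26/7, 305/56)
Σ b_i: 691135805/657640347·1 + 24474457/31316207·1 + (-8652621/16862573)·1 + (-1242644/3891363)·1 = 1 ✓
b·c: 24474457/31316207·13/7 + (-8652621/16862573)·1/6 + (-1242644/3891363)·141/52 = 1/2 ✓
b·c²: 24474457/31316207·169/49 + (-8652621/16862573)·1/36 + (-1242644/3891363)·19881/2704 = 1/3 ✓
b·Ac: (-8652621/16862573)·(-26/7) + (-1242644/3891363)·305/56 = 1/6 ✓
b·c³: 24474457/31316207·2197/343 + (-8652621/16862573)·1/216 + (-1242644/3891363)·2803221/140608 = -301151369483/220967156592 ≠ 1/4 ⇒ order 3.
b·(c∘Ac): (-8652621/16862573)·(-13/21) + (-1242644/3891363)·43005/2912 = -319489839/72638776 ≠ 1/8
b·Ac²: (-8652621/16862573)·(-338/49) + (-1242644/3891363)·24287/2352 = 79118507/326874492 ≠ 1/12
b·A²c: (-1242644/3891363)·39/14 = -8077186/9079847 ≠ 1/24

3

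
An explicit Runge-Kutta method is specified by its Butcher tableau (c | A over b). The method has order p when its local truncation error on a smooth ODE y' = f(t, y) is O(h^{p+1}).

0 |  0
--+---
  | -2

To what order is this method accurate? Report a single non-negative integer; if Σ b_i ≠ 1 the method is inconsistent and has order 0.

0

b = (-2)
c = (0)
Σ b_i: (-2)·1 = -2 ≠ 1 ⇒ order 0.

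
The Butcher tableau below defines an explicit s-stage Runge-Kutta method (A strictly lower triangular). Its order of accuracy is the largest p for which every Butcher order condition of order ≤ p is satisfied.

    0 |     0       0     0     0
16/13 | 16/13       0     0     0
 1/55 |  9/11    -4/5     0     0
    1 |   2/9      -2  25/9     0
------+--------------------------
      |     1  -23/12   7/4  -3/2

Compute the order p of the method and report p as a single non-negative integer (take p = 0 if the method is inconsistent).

0

b = (1, -23/12, 7/4, -3/2)
c = (0, 16/13, 1/55, 1)
Ac = (0, 0, -64/65, -3103/1287)
Σ b_i: 1·1 + (-23/12)·1 + 7/4·1 + (-3/2)·1 = -2/3 ≠ 1 ⇒ order 0.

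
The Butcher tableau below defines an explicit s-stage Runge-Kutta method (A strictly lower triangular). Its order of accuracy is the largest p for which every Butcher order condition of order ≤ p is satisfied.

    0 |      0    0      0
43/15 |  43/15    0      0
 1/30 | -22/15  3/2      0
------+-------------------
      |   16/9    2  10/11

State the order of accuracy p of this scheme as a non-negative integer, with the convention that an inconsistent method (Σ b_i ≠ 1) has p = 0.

0

b = (16/9, 2, 10/11)
c = (0, 43/15, 1/30)
Ac = (0, 0, 43/10)
Σ b_i: 16/9·1 + 2·1 + 10/11·1 = 464/99 ≠ 1 ⇒ order 0.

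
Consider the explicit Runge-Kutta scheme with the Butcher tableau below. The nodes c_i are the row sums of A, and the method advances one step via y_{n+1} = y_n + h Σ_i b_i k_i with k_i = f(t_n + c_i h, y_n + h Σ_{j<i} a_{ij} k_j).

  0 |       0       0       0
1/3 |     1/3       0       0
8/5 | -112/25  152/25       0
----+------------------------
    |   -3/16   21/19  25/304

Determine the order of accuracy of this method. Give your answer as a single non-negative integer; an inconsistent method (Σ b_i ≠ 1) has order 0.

b = (-3/16, 21/19, 25/304)
c = (0, 1/3, 8/5)
Ac = (0, 0, 152/75)
Σ b_i: (-3/16)·1 + 21/19·1 + 25/304·1 = 1 ✓
b·c: 21/19·1/3 + 25/304·8/5 = 1/2 ✓
b·c²: 21/19·1/9 + 25/304·64/25 = 1/3 ✓
b·Ac: 25/304·152/75 = 1/6 ✓; 3 stages ⇒ order 3.

3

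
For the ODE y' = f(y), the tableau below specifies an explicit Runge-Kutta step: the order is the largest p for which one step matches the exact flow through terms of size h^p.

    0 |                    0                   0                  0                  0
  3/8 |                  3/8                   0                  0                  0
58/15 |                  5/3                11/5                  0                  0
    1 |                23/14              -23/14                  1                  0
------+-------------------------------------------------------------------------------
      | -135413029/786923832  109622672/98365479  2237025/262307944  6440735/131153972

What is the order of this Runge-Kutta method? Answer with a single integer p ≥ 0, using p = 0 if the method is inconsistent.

b = (-135413029/786923832, 109622672/98365479, 2237025/262307944, 6440735/131153972)
c = (0, 3/8, 58/15, 1)
Ac = (0, 0, 33/40, 5461/1680)
Σ b_i: (-135413029/786923832)·1 + 109622672/98365479·1 + 2237025/262307944·1 + 6440735/131153972·1 = 1 ✓
b·c: 109622672/98365479·3/8 + 2237025/262307944·58/15 + 6440735/131153972·1 = 1/2 ✓
b·c²: 109622672/98365479·9/64 + 2237025/262307944·3364/225 + 6440735/131153972·1 = 1/3 ✓
b·Ac: 2237025/262307944·33/40 + 6440735/131153972·5461/1680 = 1/6 ✓
b·c³: 109622672/98365479·27/512 + 2237025/262307944·195112/3375 + 6440735/131153972·1 = 28371910981/47215429920 ≠ 1/4 ⇒ order 3.
b·(c∘Ac): 2237025/262307944·319/100 + 6440735/131153972·5461/1680 = 1176205315/6295390656 ≠ 1/8
b·Ac²: 2237025/262307944·99/320 + 6440735/131153972·2967569/201600 = 8563878191/11803857480 ≠ 1/12
b·A²c: 6440735/131153972·33/40 = 42508851/1049231776 ≠ 1/24

3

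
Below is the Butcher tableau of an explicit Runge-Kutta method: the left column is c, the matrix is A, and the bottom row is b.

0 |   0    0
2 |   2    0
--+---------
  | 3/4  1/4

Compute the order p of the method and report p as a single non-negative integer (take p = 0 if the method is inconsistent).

b = (3/4, 1/4)
c = (0, 2)
Σ b_i: 3/4·1 + 1/4·1 = 1 ✓
b·c: 1/4·2 = 1/2 ✓; 2 stages ⇒ order 2.

2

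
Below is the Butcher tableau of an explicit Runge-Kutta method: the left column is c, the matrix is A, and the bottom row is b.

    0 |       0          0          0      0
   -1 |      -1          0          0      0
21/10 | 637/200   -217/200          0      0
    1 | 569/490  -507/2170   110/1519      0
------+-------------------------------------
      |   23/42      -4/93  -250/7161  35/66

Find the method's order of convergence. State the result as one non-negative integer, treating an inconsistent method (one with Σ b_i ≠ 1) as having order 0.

4

b = (23/42, -4/93, -250/7161, 35/66)
c = (0, -1, 21/10, 1)
Ac = (0, 0, 217/200, 27/70)
Σ b_i: 23/42·1 + (-4/93)·1 + (-250/7161)·1 + 35/66·1 = 1 ✓
b·c: (-4/93)·(-1) + (-250/7161)·21/10 + 35/66·1 = 1/2 ✓
b·c²: (-4/93)·1 + (-250/7161)·441/100 + 35/66·1 = 1/3 ✓
b·Ac: (-250/7161)·217/200 + 35/66·27/70 = 1/6 ✓
b·c³: (-4/93)·(-1) + (-250/7161)·9261/1000 + 35/66·1 = 1/4 ✓
b·(c∘Ac): (-250/7161)·4557/2000 + 35/66·27/70 = 1/8 ✓
b·Ac²: (-250/7161)·(-217/200) + 35/66·3/35 = 1/12 ✓
b·A²c: 35/66·11/140 = 1/24 ✓; 4 stages ⇒ order 4.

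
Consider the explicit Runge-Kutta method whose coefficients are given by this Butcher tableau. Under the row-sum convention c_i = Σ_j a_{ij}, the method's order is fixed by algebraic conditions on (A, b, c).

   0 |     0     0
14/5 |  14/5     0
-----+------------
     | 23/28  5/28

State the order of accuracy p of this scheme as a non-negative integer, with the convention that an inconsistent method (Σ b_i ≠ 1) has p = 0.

2

b = (23/28, 5/28)
c = (0, 14/5)
Σ b_i: 23/28·1 + 5/28·1 = 1 ✓
b·c: 5/28·14/5 = 1/2 ✓; 2 stages ⇒ order 2.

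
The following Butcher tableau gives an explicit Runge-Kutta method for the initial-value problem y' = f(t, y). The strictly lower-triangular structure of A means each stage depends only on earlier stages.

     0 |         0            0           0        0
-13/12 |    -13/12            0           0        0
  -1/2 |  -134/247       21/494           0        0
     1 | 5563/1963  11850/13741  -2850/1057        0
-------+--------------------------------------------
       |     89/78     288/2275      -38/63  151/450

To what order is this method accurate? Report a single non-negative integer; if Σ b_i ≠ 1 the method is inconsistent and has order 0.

b = (89/78, 288/2275, -38/63, 151/450)
c = (0, -13/12, -1/2, 1)
Ac = (0, 0, -7/152, 125/302)
Σ b_i: 89/78·1 + 288/2275·1 + (-38/63)·1 + 151/450·1 = 1 ✓
b·c: 288/2275·(-13/12) + (-38/63)·(-1/2) + 151/450·1 = 1/2 ✓
b·c²: 288/2275·169/144 + (-38/63)·1/4 + 151/450·1 = 1/3 ✓
b·Ac: (-38/63)·(-7/152) + 151/450·125/302 = 1/6 ✓
b·c³: 288/2275·(-2197/1728) + (-38/63)·(-1/8) + 151/450·1 = 1/4 ✓
b·(c∘Ac): (-38/63)·7/304 + 151/450·125/302 = 1/8 ✓
b·Ac²: (-38/63)·91/1824 + 151/450·1225/3624 = 1/12 ✓
b·A²c: 151/450·75/604 = 1/24 ✓; 4 stages ⇒ order 4.

4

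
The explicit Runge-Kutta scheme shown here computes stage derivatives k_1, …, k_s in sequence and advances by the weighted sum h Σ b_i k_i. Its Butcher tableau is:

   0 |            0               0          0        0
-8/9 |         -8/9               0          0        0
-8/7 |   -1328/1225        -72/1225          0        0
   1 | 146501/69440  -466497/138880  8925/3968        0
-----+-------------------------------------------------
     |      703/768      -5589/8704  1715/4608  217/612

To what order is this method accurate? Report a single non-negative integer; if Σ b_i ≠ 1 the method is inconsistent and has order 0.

b = (703/768, -5589/8704, 1715/4608, 217/612)
c = (0, -8/9, -8/7, 1)
Ac = (0, 0, 64/1225, 901/2170)
Σ b_i: 703/768·1 + (-5589/8704)·1 + 1715/4608·1 + 217/612·1 = 1 ✓
b·c: (-5589/8704)·(-8/9) + 1715/4608·(-8/7) + 217/612·1 = 1/2 ✓
b·c²: (-5589/8704)·64/81 + 1715/4608·64/49 + 217/612·1 = 1/3 ✓
b·Ac: 1715/4608·64/1225 + 217/612·901/2170 = 1/6 ✓
b·c³: (-5589/8704)·(-512/729) + 1715/4608·(-512/343) + 217/612·1 = 1/4 ✓
b·(c∘Ac): 1715/4608·(-512/8575) + 217/612·901/2170 = 1/8 ✓
b·Ac²: 1715/4608·(-512/11025) + 217/612·2771/9765 = 1/12 ✓
b·A²c: 217/612·51/434 = 1/24 ✓; 4 stages ⇒ order 4.

4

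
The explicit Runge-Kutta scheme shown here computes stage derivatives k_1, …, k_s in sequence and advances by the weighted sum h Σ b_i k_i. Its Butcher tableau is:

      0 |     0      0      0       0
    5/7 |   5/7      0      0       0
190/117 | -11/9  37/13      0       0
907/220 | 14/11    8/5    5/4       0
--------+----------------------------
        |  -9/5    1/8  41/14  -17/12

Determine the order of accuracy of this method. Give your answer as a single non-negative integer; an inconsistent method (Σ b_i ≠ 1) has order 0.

b = (-9/5, 1/8, 41/14, -17/12)
c = (0, 5/7, 190/117, 907/220)
Ac = (0, 0, 185/91, 5197/1638)
Σ b_i: (-9/5)·1 + 1/8·1 + 41/14·1 + (-17/12)·1 = -137/840 ≠ 1 ⇒ order 0.

0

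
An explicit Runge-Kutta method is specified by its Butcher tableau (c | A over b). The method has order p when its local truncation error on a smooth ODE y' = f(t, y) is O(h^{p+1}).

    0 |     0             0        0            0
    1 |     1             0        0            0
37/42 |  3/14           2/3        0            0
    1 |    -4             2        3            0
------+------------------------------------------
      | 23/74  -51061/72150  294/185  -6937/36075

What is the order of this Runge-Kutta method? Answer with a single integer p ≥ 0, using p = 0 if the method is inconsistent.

b = (23/74, -51061/72150, 294/185, -6937/36075)
c = (0, 1, 37/42, 1)
Ac = (0, 0, 2/3, 65/14)
Σ b_i: 23/74·1 + (-51061/72150)·1 + 294/185·1 + (-6937/36075)·1 = 1 ✓
b·c: (-51061/72150)·1 + 294/185·37/42 + (-6937/36075)·1 = 1/2 ✓
b·c²: (-51061/72150)·1 + 294/185·1369/1764 + (-6937/36075)·1 = 1/3 ✓
b·Ac: 294/185·2/3 + (-6937/36075)·65/14 = 1/6 ✓
b·c³: (-51061/72150)·1 + 294/185·50653/74088 + (-6937/36075)·1 = 47/252 ≠ 1/4 ⇒ order 3.
b·(c∘Ac): 294/185·37/63 + (-6937/36075)·65/14 = 3/74 ≠ 1/8
b·Ac²: 294/185·2/3 + (-6937/36075)·2545/588 = 3721/16380 ≠ 1/12
b·A²c: (-6937/36075)·2 = -13874/36075 ≠ 1/24

3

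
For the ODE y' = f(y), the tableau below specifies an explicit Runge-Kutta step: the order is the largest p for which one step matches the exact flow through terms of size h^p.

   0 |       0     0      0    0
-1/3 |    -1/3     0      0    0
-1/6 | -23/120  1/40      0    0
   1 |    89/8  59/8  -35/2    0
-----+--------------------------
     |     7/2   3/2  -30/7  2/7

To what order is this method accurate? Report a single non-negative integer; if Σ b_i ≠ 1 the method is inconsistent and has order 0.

4

b = (7/2, 3/2, -30/7, 2/7)
c = (0, -1/3, -1/6, 1)
Ac = (0, 0, -1/120, 11/24)
Σ b_i: 7/2·1 + 3/2·1 + (-30/7)·1 + 2/7·1 = 1 ✓
b·c: 3/2·(-1/3) + (-30/7)·(-1/6) + 2/7·1 = 1/2 ✓
b·c²: 3/2·1/9 + (-30/7)·1/36 + 2/7·1 = 1/3 ✓
b·Ac: (-30/7)·(-1/120) + 2/7·11/24 = 1/6 ✓
b·c³: 3/2·(-1/27) + (-30/7)·(-1/216) + 2/7·1 = 1/4 ✓
b·(c∘Ac): (-30/7)·1/720 + 2/7·11/24 = 1/8 ✓
b·Ac²: (-30/7)·1/360 + 2/7·1/3 = 1/12 ✓
b·A²c: 2/7·7/48 = 1/24 ✓; 4 stages ⇒ order 4.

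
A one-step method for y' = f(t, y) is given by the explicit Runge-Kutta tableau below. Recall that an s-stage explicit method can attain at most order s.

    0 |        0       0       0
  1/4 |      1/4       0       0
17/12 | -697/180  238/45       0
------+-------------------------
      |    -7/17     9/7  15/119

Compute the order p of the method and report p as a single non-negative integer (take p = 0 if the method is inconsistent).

3

b = (-7/17, 9/7, 15/119)
c = (0, 1/4, 17/12)
Ac = (0, 0, 119/90)
Σ b_i: (-7/17)·1 + 9/7·1 + 15/119·1 = 1 ✓
b·c: 9/7·1/4 + 15/119·17/12 = 1/2 ✓
b·c²: 9/7·1/16 + 15/119·289/144 = 1/3 ✓
b·Ac: 15/119·119/90 = 1/6 ✓; 3 stages ⇒ order 3.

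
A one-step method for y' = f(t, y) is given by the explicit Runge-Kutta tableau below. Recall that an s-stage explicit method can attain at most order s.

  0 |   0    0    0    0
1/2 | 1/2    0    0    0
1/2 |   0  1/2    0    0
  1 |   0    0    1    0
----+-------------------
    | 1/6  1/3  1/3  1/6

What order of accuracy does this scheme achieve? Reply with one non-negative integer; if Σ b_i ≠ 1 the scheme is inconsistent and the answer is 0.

4

b = (1/6, 1/3, 1/3, 1/6)
c = (0, 1/2, 1/2, 1)
Ac = (0, 0, 1/4, 1/2)
Σ b_i: 1/6·1 + 1/3·1 + 1/3·1 + 1/6·1 = 1 ✓
b·c: 1/3·1/2 + 1/3·1/2 + 1/6·1 = 1/2 ✓
b·c²: 1/3·1/4 + 1/3·1/4 + 1/6·1 = 1/3 ✓
b·Ac: 1/3·1/4 + 1/6·1/2 = 1/6 ✓
b·c³: 1/3·1/8 + 1/3·1/8 + 1/6·1 = 1/4 ✓
b·(c∘Ac): 1/3·1/8 + 1/6·1/2 = 1/8 ✓
b·Ac²: 1/3·1/8 + 1/6·1/4 = 1/12 ✓
b·A²c: 1/6·1/4 = 1/24 ✓; 4 stages ⇒ order 4.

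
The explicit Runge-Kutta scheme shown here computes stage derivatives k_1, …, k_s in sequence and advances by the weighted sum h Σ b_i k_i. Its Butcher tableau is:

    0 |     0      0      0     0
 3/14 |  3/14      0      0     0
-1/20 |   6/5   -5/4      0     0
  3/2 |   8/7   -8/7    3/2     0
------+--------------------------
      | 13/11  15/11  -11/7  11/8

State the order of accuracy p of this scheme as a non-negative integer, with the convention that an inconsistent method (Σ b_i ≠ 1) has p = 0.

0

b = (13/11, 15/11, -11/7, 11/8)
c = (0, 3/14, -1/20, 3/2)
Ac = (0, 0, -15/56, -627/1960)
Σ b_i: 13/11·1 + 15/11·1 + (-11/7)·1 + 11/8·1 = 1447/616 ≠ 1 ⇒ order 0.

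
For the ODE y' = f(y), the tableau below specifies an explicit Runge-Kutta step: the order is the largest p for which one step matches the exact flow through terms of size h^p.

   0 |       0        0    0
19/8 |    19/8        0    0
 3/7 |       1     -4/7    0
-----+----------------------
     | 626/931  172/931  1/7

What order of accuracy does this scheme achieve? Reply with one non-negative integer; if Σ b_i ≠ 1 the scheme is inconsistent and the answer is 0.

b = (626/931, 172/931, 1/7)
c = (0, 19/8, 3/7)
Ac = (0, 0, -19/14)
Σ b_i: 626/931·1 + 172/931·1 + 1/7·1 = 1 ✓
b·c: 172/931·19/8 + 1/7·3/7 = 1/2 ✓
b·c²: 172/931·361/64 + 1/7·9/49 = 5863/5488 ≠ 1/3 ⇒ order 2.
b·Ac: 1/7·(-19/14) = -19/98 ≠ 1/6

2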